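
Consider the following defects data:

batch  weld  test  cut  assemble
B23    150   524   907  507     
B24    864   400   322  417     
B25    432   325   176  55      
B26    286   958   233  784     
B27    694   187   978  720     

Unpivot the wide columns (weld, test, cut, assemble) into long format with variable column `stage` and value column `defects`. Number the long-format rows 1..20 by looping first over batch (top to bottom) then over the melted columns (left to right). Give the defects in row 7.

20 rows total (5 × 4). Row 7: index ⌊(7-1)/4⌋ = 1 into batch → B24; (7-1) mod 4 = 2 into the melted columns → cut.
So row 7 is (B24, cut, 322); defects = 322.

322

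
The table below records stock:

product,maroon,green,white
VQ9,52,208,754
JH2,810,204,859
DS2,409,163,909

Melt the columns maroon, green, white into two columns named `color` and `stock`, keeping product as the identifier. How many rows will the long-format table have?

3 product values × 3 melted columns = 9 rows.

9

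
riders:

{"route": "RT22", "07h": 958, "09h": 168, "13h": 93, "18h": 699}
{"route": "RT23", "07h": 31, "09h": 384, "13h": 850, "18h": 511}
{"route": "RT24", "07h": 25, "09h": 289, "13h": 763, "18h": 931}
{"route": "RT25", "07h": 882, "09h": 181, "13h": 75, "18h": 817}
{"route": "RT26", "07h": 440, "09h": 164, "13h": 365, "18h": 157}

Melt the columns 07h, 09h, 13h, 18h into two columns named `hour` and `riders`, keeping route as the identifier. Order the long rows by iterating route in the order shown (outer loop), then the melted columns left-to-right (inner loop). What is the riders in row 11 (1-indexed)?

763

20 rows total (5 × 4). Row 11: index ⌊(11-1)/4⌋ = 2 into route → RT24; (11-1) mod 4 = 2 into the melted columns → 13h.
So row 11 is (RT24, 13h, 763); riders = 763.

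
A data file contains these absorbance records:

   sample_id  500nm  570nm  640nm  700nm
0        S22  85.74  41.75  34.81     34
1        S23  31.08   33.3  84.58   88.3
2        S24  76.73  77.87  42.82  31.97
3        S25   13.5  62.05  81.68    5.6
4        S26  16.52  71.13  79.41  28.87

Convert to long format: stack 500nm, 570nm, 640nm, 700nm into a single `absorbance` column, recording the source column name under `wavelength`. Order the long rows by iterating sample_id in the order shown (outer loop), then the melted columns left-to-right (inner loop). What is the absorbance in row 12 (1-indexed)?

31.97

20 rows total (5 × 4). Row 12: index ⌊(12-1)/4⌋ = 2 into sample_id → S24; (12-1) mod 4 = 3 into the melted columns → 700nm.
So row 12 is (S24, 700nm, 31.97); absorbance = 31.97.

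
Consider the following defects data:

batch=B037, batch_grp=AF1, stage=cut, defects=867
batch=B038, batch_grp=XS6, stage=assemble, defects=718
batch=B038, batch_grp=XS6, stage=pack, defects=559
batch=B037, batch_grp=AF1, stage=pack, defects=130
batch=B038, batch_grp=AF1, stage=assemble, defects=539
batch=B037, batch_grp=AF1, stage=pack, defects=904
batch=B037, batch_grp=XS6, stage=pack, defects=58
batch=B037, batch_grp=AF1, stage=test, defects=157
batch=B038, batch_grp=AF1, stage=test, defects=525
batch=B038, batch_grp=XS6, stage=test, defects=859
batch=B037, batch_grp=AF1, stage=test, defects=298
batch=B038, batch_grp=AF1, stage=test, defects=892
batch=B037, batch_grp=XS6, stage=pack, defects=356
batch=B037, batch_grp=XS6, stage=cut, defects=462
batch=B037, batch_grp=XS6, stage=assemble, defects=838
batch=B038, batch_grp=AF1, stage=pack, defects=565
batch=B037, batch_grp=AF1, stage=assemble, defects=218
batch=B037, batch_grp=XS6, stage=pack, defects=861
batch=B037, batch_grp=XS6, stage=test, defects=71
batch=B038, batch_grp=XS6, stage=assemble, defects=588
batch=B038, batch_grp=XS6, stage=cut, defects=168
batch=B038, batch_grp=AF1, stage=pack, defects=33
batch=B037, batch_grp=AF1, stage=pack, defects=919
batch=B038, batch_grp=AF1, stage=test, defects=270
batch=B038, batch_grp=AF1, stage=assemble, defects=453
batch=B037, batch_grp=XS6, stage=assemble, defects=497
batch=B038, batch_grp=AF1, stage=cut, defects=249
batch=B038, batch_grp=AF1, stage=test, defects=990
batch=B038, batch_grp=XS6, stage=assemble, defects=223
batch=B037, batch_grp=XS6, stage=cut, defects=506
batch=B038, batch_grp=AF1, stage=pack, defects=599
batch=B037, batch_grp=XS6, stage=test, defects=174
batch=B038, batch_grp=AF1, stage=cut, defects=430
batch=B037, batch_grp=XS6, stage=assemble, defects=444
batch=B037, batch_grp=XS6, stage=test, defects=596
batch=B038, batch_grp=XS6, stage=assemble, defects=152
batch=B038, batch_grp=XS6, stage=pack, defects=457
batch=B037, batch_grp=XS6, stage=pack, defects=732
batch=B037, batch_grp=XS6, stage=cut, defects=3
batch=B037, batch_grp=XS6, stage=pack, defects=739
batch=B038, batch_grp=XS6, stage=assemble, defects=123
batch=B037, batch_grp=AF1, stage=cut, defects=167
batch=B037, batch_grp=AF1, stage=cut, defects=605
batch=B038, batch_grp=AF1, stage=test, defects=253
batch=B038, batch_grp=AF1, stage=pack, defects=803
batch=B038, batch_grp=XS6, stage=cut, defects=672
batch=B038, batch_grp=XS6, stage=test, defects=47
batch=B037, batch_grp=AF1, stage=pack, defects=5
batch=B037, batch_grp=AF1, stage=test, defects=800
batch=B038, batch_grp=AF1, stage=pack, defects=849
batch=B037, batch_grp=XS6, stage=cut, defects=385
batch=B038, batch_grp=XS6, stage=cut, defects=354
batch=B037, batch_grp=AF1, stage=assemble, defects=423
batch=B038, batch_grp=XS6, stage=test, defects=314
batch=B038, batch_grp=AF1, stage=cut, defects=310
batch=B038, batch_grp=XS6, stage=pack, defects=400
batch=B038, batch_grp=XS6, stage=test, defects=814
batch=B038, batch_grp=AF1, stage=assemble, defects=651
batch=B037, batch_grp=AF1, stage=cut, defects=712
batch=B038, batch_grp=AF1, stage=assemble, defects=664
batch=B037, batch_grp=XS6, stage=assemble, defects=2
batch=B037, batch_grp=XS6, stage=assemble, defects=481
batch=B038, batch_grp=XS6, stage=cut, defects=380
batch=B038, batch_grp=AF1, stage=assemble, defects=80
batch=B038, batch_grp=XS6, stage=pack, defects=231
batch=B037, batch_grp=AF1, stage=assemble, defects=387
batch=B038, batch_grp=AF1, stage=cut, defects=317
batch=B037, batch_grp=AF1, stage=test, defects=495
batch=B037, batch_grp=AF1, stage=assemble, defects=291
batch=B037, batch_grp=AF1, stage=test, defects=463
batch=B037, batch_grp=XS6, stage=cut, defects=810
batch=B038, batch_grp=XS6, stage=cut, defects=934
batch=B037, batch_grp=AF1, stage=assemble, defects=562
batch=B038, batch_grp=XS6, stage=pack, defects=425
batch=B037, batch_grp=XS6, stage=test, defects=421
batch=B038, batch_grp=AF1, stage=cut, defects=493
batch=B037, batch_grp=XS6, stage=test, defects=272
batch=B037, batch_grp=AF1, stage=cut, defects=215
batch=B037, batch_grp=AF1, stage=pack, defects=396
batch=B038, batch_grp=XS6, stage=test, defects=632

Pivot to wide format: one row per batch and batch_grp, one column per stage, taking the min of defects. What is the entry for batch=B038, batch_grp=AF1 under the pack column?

Rows with batch=B038, batch_grp=AF1 and stage=pack: defects values are 565, 33, 599, 803, 849.
min(565, 33, 599, 803, 849) = 33.

33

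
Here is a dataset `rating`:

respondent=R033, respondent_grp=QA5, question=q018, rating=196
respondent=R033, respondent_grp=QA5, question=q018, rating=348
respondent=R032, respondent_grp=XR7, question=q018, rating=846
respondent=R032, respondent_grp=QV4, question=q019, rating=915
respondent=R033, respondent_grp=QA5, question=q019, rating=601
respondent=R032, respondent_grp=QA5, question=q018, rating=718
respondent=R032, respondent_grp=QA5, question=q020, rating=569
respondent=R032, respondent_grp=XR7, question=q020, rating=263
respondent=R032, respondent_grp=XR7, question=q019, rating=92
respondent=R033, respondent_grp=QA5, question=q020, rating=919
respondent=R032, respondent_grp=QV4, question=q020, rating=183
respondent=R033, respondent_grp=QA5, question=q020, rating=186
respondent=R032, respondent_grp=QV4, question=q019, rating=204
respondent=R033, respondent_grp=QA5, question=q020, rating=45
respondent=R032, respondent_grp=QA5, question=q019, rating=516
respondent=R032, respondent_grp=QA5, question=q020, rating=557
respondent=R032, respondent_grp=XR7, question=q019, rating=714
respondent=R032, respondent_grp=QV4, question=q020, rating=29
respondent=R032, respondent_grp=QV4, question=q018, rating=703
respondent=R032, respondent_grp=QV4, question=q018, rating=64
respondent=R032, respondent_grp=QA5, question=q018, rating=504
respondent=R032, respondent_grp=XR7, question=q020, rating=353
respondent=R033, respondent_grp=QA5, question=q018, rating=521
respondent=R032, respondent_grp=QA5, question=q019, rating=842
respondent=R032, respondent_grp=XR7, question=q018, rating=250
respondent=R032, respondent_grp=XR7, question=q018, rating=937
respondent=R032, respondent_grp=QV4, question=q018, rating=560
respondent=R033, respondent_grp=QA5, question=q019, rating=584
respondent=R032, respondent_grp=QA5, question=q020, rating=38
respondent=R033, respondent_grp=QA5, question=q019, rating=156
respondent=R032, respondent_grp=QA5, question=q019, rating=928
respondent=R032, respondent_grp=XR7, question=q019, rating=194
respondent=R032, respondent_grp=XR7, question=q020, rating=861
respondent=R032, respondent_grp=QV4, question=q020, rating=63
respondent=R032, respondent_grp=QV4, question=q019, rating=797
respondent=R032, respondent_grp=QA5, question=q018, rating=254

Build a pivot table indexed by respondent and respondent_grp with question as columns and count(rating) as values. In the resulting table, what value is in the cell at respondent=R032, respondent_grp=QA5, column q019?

3

Rows with respondent=R032, respondent_grp=QA5 and question=q019: rating values are 516, 842, 928.
3 rows match — count = 3.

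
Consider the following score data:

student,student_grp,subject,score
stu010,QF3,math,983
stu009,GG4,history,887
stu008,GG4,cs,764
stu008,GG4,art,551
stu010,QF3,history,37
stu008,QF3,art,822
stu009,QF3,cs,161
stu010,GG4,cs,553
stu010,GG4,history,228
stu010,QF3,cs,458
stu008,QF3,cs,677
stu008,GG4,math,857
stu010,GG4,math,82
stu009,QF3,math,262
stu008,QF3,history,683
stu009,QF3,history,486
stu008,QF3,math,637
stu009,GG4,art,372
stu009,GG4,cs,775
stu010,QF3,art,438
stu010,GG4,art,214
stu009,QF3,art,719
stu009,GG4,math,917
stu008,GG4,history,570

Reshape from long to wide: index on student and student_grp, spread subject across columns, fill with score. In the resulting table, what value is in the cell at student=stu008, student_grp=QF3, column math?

637

Wide layout: rows indexed by student and student_grp, columns are the 4 distinct subject values (math, history, cs, art).
Cell (student=stu008, student_grp=QF3, subject=math) draws from the long row where student=stu008, student_grp=QF3 and subject=math, which has score=637.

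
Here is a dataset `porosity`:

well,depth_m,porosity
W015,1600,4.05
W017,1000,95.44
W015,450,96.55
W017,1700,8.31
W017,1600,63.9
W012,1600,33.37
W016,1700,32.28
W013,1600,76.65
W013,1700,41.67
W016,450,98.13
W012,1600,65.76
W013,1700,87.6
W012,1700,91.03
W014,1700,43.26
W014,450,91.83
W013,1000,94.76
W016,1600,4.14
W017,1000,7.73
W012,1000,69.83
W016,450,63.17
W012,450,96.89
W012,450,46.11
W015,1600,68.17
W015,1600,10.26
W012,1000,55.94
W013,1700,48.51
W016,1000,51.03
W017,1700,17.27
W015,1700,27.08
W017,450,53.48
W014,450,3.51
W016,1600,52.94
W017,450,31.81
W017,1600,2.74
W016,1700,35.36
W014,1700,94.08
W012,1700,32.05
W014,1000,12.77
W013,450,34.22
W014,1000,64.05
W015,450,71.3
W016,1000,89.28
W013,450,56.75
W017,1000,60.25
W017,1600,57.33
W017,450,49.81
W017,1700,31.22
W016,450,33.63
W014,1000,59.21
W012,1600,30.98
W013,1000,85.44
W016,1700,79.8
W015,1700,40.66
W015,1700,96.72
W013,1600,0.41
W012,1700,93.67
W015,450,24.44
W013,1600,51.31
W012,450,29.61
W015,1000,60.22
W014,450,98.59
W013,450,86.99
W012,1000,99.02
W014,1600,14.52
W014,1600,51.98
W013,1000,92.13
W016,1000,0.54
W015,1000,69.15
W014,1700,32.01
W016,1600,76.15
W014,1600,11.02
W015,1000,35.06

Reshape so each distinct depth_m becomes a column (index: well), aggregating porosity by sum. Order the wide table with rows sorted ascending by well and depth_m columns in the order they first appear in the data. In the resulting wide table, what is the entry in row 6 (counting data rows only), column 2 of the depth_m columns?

With rows sorted ascending by well, row 6 is well=W017. depth_m columns in first-appearance order: 1600, 1000, 450, 1700; column 2 is 1000.
Long rows with well=W017, depth_m=1000: 95.44 + 7.73 + 60.25 = 163.42.

163.42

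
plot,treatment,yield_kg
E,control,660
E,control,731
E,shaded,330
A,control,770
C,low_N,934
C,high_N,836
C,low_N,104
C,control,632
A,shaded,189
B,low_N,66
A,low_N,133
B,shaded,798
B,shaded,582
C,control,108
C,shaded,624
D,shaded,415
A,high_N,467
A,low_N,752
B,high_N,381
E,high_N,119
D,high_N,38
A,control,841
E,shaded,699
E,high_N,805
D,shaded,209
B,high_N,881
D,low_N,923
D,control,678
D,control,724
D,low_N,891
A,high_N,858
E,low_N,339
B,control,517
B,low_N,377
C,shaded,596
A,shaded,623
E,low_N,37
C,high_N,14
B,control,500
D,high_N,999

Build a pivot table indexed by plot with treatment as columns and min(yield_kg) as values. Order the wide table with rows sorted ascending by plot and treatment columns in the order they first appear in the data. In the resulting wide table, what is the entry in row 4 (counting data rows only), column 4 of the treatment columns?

38

With rows sorted ascending by plot, row 4 is plot=D. treatment columns in first-appearance order: control, shaded, low_N, high_N; column 4 is high_N.
Long rows with plot=D, treatment=high_N: min(38, 999) = 38.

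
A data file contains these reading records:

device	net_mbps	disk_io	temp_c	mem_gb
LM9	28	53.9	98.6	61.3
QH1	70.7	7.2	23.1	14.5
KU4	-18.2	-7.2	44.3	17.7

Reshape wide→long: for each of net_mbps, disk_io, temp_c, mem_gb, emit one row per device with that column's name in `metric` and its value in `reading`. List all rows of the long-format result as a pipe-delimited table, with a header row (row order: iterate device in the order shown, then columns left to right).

Each (device, column) pair becomes one row: 3 × 4 = 12 rows.
For example, (LM9, net_mbps) → reading=28.

| device | metric | reading |
| LM9 | net_mbps | 28 |
| LM9 | disk_io | 53.9 |
| LM9 | temp_c | 98.6 |
| LM9 | mem_gb | 61.3 |
| QH1 | net_mbps | 70.7 |
| QH1 | disk_io | 7.2 |
| QH1 | temp_c | 23.1 |
| QH1 | mem_gb | 14.5 |
| KU4 | net_mbps | -18.2 |
| KU4 | disk_io | -7.2 |
| KU4 | temp_c | 44.3 |
| KU4 | mem_gb | 17.7 |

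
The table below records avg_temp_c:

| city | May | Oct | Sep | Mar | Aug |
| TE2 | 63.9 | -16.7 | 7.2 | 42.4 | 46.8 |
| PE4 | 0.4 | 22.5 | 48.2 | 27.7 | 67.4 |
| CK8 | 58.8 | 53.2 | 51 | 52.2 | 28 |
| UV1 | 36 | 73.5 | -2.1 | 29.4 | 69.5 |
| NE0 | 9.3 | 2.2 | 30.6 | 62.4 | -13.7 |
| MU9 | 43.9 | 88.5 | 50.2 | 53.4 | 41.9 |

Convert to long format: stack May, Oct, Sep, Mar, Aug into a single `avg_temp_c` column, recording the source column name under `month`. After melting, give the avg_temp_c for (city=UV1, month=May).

36

Unpivoting turns each (city, wide-column) pair into one long row.
The wide cell at row UV1, column May holds 36, so the long row (UV1, May) has avg_temp_c=36.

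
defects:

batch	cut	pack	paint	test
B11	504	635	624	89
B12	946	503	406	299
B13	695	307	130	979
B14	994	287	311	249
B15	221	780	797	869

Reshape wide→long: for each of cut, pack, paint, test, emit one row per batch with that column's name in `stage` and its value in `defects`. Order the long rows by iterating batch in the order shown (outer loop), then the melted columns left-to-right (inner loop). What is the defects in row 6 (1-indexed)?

20 rows total (5 × 4). Row 6: index ⌊(6-1)/4⌋ = 1 into batch → B12; (6-1) mod 4 = 1 into the melted columns → pack.
So row 6 is (B12, pack, 503); defects = 503.

503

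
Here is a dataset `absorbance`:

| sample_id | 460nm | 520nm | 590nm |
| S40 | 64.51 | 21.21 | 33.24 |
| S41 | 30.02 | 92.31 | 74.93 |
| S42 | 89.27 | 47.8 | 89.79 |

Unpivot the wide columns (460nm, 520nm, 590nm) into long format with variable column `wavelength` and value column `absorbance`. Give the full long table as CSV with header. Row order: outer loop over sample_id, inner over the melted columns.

Each (sample_id, column) pair becomes one row: 3 × 3 = 9 rows.
For example, (S40, 460nm) → absorbance=64.51.

sample_id,wavelength,absorbance
S40,460nm,64.51
S40,520nm,21.21
S40,590nm,33.24
S41,460nm,30.02
S41,520nm,92.31
S41,590nm,74.93
S42,460nm,89.27
S42,520nm,47.8
S42,590nm,89.79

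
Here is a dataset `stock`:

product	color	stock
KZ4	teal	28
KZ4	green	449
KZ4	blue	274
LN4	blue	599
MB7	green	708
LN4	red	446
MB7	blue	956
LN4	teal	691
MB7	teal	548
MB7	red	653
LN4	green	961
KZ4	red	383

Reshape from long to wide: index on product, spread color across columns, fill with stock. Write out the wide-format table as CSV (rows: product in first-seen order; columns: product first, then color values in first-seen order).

product,teal,green,blue,red
KZ4,28,449,274,383
LN4,691,961,599,446
MB7,548,708,956,653

Columns: product plus the 4 distinct color values (teal, green, blue, red).
For example, row KZ4 column teal takes stock=28 from the long row (KZ4, teal).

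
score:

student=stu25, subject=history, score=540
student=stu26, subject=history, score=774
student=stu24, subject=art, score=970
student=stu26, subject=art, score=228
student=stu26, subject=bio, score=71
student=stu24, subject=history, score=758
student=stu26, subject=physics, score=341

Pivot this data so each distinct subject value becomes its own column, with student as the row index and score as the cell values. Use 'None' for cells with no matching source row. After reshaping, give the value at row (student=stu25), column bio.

None

No long-format row has student=stu25 and subject=bio, so the cell is None.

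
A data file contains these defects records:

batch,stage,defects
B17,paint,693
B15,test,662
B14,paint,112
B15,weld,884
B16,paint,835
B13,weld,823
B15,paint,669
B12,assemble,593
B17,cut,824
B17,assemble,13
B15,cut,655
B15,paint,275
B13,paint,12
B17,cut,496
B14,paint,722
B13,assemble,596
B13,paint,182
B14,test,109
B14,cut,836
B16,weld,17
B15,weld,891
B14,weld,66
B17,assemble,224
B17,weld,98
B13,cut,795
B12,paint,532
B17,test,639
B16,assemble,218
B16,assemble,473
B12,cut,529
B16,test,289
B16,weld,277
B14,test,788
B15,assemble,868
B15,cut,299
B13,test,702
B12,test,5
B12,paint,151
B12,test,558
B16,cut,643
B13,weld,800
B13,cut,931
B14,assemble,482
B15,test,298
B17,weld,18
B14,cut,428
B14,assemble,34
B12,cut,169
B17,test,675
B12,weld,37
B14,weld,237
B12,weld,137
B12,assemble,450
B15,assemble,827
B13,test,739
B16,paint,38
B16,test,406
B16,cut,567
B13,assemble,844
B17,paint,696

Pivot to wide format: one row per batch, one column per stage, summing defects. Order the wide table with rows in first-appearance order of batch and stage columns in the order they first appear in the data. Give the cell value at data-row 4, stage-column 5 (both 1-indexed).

1210

With rows in first-appearance order of batch, row 4 is batch=B16. stage columns in first-appearance order: paint, test, weld, assemble, cut; column 5 is cut.
Long rows with batch=B16, stage=cut: 643 + 567 = 1210.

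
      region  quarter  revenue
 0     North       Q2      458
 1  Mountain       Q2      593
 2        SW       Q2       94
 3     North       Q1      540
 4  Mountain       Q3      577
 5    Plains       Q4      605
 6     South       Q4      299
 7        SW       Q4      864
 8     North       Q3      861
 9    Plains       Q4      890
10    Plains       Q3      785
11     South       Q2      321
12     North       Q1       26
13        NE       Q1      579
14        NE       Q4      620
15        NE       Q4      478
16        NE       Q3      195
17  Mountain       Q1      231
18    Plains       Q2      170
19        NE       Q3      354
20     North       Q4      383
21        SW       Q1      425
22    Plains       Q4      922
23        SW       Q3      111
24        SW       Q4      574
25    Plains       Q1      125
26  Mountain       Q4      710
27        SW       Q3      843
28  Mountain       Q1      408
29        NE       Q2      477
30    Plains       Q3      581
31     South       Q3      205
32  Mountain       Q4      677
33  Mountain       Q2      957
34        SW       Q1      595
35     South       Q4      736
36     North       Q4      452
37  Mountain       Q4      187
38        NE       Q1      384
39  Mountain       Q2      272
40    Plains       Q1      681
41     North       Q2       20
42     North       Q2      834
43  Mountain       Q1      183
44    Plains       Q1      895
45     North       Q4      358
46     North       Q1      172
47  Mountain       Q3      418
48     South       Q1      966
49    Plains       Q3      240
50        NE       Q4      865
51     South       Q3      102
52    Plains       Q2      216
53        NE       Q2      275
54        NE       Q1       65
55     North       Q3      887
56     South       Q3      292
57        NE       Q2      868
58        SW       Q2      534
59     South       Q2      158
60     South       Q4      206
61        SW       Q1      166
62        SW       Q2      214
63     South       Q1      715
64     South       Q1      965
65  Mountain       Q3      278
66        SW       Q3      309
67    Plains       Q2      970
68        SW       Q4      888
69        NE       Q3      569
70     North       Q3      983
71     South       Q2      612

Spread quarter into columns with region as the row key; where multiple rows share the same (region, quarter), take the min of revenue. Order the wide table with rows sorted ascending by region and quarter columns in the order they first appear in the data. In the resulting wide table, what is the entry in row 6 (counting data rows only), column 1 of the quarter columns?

With rows sorted ascending by region, row 6 is region=South. quarter columns in first-appearance order: Q2, Q1, Q3, Q4; column 1 is Q2.
Long rows with region=South, quarter=Q2: min(321, 158, 612) = 158.

158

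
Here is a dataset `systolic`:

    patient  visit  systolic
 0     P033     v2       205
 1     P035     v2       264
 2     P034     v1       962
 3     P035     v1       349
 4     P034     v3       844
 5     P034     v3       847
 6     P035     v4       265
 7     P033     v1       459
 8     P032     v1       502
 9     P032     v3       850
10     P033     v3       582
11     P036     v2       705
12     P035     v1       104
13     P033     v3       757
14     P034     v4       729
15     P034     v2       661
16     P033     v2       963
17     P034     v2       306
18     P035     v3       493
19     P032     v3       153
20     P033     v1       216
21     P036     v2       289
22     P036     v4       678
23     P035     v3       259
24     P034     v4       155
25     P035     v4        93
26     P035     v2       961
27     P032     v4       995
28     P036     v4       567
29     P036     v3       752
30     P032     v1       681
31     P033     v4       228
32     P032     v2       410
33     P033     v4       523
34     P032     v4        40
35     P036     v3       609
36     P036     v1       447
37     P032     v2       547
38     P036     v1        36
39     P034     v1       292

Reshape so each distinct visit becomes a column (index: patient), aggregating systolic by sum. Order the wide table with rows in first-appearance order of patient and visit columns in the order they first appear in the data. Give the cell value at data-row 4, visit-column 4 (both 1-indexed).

With rows in first-appearance order of patient, row 4 is patient=P032. visit columns in first-appearance order: v2, v1, v3, v4; column 4 is v4.
Long rows with patient=P032, visit=v4: 995 + 40 = 1035.

1035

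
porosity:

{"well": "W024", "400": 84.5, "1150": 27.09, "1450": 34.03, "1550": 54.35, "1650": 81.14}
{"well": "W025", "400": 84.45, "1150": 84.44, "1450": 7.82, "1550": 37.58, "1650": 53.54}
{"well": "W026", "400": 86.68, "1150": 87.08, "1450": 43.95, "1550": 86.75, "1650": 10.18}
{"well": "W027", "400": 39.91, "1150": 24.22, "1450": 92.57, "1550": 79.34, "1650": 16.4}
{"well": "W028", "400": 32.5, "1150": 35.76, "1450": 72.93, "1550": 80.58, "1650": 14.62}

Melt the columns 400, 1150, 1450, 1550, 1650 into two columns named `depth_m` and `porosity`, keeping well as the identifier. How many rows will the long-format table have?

5 well values × 5 melted columns = 25 rows.

25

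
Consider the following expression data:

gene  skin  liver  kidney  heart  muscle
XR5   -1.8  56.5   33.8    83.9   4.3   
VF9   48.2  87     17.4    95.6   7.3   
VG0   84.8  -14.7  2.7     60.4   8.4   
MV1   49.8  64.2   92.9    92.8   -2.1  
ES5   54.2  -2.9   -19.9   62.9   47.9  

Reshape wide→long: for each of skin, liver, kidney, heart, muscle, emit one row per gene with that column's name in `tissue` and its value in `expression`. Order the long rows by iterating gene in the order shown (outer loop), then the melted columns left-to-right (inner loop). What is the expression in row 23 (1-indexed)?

-19.9

25 rows total (5 × 5). Row 23: index ⌊(23-1)/5⌋ = 4 into gene → ES5; (23-1) mod 5 = 2 into the melted columns → kidney.
So row 23 is (ES5, kidney, -19.9); expression = -19.9.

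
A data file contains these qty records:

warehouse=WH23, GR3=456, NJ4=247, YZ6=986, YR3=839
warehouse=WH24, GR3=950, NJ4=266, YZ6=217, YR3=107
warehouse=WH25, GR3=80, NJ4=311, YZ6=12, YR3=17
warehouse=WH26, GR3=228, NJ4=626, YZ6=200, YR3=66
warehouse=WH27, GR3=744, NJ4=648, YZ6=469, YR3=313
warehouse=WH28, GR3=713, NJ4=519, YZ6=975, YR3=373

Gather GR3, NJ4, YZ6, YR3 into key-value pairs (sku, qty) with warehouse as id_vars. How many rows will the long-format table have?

6 warehouse values × 4 melted columns = 24 rows.

24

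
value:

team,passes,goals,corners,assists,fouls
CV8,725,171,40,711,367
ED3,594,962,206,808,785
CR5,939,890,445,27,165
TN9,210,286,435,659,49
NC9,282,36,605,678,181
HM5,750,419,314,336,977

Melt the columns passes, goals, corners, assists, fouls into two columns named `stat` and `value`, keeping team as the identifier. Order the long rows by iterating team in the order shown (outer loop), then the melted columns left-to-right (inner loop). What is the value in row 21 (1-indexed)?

30 rows total (6 × 5). Row 21: index ⌊(21-1)/5⌋ = 4 into team → NC9; (21-1) mod 5 = 0 into the melted columns → passes.
So row 21 is (NC9, passes, 282); value = 282.

282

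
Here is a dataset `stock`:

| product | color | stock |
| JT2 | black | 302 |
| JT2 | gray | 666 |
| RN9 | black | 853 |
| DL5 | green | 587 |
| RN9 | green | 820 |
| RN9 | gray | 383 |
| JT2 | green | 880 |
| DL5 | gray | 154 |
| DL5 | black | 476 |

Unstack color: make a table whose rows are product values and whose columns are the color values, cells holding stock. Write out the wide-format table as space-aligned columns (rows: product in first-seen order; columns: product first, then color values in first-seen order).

product  black  gray  green
JT2      302    666   880  
RN9      853    383   820  
DL5      476    154   587  

Columns: product plus the 3 distinct color values (black, gray, green).
For example, row JT2 column black takes stock=302 from the long row (JT2, black).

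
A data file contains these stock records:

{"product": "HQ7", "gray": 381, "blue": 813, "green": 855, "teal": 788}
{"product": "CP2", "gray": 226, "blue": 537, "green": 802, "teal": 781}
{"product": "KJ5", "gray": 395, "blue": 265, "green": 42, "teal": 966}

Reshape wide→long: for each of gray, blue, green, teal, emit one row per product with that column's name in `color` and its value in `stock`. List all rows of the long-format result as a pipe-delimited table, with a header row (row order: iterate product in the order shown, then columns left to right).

Each (product, column) pair becomes one row: 3 × 4 = 12 rows.
For example, (HQ7, gray) → stock=381.

| product | color | stock |
| HQ7 | gray | 381 |
| HQ7 | blue | 813 |
| HQ7 | green | 855 |
| HQ7 | teal | 788 |
| CP2 | gray | 226 |
| CP2 | blue | 537 |
| CP2 | green | 802 |
| CP2 | teal | 781 |
| KJ5 | gray | 395 |
| KJ5 | blue | 265 |
| KJ5 | green | 42 |
| KJ5 | teal | 966 |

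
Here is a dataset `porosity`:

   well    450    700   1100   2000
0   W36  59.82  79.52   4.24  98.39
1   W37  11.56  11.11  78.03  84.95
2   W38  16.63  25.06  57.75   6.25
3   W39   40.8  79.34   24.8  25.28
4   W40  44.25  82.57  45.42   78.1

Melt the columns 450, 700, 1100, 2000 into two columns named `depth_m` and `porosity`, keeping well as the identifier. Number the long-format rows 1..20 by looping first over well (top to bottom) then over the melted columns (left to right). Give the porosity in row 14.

20 rows total (5 × 4). Row 14: index ⌊(14-1)/4⌋ = 3 into well → W39; (14-1) mod 4 = 1 into the melted columns → 700.
So row 14 is (W39, 700, 79.34); porosity = 79.34.

79.34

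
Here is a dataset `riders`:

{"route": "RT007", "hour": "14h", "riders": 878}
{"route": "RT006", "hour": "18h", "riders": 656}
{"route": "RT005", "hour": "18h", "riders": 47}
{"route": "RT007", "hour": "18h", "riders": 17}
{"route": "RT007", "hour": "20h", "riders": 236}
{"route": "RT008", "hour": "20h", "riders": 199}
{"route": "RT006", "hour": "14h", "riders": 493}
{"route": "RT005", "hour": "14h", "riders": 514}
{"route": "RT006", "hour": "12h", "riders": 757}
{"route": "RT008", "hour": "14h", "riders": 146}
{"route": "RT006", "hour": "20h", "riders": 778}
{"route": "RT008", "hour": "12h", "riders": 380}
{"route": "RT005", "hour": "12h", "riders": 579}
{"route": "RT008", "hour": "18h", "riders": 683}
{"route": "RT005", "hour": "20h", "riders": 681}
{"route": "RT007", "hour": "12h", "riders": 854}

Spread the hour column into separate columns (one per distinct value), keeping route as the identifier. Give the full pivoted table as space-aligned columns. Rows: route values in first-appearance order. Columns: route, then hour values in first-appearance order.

route  14h  18h  20h  12h
RT007  878  17   236  854
RT006  493  656  778  757
RT005  514  47   681  579
RT008  146  683  199  380

Columns: route plus the 4 distinct hour values (14h, 18h, 20h, 12h).
For example, row RT007 column 14h takes riders=878 from the long row (RT007, 14h).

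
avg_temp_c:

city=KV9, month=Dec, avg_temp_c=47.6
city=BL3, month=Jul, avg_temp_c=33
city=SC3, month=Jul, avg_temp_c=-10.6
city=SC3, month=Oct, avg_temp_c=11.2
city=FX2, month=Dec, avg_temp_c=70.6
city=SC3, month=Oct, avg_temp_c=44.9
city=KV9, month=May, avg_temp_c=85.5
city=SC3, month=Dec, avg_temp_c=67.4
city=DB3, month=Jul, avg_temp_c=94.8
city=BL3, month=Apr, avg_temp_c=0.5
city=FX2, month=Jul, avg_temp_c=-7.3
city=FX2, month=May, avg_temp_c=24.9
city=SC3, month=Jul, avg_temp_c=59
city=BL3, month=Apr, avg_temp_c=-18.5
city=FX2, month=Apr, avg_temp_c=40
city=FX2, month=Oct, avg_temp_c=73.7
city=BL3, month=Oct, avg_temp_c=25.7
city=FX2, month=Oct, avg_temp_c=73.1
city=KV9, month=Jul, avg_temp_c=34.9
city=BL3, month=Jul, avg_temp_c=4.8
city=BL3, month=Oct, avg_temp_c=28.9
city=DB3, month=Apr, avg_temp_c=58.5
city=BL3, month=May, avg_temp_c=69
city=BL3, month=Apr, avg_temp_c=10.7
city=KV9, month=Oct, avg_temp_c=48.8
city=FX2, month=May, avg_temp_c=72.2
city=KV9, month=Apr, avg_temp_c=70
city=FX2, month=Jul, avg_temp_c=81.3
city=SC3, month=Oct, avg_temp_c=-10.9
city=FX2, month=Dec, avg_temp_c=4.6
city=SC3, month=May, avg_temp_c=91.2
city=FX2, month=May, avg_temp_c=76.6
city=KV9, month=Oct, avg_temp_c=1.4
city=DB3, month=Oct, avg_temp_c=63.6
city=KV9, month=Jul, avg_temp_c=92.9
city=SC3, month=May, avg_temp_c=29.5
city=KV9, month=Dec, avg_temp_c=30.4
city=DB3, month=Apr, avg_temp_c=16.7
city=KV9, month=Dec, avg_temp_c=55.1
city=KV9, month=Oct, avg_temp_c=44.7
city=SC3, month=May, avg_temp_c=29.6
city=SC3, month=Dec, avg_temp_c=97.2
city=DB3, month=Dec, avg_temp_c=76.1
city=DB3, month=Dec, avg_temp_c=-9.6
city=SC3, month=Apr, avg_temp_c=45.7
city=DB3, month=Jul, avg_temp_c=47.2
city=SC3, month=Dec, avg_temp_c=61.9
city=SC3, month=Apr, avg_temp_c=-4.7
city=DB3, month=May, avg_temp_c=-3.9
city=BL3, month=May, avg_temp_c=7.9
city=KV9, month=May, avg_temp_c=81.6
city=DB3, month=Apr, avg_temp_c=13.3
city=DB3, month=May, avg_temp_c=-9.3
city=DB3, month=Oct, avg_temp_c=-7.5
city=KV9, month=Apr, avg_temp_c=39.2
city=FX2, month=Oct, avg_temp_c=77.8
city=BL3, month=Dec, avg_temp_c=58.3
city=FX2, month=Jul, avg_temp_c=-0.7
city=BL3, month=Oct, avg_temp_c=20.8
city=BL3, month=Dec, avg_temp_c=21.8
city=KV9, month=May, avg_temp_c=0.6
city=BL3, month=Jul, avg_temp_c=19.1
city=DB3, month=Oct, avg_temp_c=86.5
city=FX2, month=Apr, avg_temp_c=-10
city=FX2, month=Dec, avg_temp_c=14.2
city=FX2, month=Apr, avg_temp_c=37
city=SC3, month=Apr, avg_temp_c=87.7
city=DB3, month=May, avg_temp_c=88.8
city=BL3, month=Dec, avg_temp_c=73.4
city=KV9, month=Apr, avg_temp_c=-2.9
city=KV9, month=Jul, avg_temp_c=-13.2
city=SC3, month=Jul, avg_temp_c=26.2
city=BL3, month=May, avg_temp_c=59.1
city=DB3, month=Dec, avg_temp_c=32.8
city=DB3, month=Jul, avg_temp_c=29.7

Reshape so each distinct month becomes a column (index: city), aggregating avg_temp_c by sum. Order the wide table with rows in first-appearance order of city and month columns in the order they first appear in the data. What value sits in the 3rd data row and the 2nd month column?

74.6

With rows in first-appearance order of city, row 3 is city=SC3. month columns in first-appearance order: Dec, Jul, Oct, May, Apr; column 2 is Jul.
Long rows with city=SC3, month=Jul: -10.6 + 59 + 26.2 = 74.6.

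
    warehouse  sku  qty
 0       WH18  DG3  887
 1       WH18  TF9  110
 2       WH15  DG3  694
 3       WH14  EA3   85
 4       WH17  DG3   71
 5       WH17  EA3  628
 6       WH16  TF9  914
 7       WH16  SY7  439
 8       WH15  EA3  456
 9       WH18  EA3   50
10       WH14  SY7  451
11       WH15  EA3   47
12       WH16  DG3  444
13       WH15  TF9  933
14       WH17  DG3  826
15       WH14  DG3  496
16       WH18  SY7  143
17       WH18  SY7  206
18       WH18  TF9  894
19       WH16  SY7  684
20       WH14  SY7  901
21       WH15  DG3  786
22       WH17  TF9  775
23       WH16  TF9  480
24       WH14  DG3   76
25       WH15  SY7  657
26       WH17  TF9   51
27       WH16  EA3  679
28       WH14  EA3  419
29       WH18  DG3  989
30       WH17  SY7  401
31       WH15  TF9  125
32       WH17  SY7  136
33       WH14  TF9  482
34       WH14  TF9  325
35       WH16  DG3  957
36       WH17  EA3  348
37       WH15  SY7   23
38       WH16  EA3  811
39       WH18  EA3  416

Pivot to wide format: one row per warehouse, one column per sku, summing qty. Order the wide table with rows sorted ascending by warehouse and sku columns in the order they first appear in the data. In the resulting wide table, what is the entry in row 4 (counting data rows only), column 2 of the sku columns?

826

With rows sorted ascending by warehouse, row 4 is warehouse=WH17. sku columns in first-appearance order: DG3, TF9, EA3, SY7; column 2 is TF9.
Long rows with warehouse=WH17, sku=TF9: 775 + 51 = 826.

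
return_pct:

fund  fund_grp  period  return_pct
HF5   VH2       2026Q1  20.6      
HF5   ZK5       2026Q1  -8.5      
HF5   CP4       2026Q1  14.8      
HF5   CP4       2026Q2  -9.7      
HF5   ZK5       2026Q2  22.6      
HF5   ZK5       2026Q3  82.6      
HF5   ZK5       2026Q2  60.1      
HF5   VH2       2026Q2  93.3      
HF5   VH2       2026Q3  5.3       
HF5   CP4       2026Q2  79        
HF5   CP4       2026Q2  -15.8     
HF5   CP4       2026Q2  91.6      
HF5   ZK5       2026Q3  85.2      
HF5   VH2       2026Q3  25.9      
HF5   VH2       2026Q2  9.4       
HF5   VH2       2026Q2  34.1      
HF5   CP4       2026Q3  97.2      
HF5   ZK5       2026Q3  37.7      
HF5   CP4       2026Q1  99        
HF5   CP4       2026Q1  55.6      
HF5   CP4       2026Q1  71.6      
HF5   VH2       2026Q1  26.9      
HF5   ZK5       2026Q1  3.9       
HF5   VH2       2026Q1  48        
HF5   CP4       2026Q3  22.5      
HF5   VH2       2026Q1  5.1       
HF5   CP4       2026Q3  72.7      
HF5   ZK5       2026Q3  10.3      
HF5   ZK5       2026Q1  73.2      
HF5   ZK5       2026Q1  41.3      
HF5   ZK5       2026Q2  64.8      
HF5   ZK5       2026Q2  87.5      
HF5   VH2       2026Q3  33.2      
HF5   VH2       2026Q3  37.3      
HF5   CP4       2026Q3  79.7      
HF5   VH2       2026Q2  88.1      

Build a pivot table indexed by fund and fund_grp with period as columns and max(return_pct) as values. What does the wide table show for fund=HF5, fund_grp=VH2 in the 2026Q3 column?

37.3

Rows with fund=HF5, fund_grp=VH2 and period=2026Q3: return_pct values are 5.3, 25.9, 33.2, 37.3.
max(5.3, 25.9, 33.2, 37.3) = 37.3.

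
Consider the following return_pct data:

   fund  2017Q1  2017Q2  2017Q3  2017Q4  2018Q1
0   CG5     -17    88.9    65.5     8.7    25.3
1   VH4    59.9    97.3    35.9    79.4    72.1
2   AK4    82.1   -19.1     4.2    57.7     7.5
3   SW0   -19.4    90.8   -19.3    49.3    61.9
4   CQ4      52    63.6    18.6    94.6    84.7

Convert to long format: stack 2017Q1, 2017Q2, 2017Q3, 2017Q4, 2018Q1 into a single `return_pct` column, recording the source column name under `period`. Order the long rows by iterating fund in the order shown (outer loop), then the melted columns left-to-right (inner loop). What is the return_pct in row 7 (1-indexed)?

25 rows total (5 × 5). Row 7: index ⌊(7-1)/5⌋ = 1 into fund → VH4; (7-1) mod 5 = 1 into the melted columns → 2017Q2.
So row 7 is (VH4, 2017Q2, 97.3); return_pct = 97.3.

97.3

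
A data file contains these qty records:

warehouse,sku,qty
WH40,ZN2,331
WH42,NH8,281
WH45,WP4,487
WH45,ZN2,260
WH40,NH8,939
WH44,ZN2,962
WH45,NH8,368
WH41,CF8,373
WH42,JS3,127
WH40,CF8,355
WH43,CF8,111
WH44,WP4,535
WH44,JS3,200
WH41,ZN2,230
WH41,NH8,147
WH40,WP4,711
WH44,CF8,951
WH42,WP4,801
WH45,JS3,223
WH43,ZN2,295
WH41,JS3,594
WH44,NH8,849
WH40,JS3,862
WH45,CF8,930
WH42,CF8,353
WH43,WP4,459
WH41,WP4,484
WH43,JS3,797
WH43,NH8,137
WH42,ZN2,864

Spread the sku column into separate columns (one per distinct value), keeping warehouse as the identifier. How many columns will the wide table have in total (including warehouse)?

1 column for warehouse plus 5 distinct sku values → 6 columns.

6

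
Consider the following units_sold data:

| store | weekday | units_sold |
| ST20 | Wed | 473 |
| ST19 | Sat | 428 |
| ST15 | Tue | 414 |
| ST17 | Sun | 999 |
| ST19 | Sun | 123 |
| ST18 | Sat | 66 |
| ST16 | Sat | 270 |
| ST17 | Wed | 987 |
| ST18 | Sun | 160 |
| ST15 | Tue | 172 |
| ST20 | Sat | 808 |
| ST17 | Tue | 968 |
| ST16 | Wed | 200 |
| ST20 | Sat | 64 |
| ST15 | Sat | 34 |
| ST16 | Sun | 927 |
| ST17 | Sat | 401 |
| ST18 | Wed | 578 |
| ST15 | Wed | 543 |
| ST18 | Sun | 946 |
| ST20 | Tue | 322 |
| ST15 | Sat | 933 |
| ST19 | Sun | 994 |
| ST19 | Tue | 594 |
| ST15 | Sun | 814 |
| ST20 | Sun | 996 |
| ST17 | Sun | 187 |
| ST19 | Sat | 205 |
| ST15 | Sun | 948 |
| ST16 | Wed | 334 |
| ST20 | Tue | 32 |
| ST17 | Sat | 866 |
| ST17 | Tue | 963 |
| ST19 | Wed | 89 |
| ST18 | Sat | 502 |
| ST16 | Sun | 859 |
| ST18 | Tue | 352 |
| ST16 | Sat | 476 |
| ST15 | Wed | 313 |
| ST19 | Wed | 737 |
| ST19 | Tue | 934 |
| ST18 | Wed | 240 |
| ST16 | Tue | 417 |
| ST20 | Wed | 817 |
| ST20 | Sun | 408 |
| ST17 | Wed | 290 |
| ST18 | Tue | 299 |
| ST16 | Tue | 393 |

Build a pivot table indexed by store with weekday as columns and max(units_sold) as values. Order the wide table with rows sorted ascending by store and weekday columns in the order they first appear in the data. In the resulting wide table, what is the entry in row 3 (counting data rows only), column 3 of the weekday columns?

968

With rows sorted ascending by store, row 3 is store=ST17. weekday columns in first-appearance order: Wed, Sat, Tue, Sun; column 3 is Tue.
Long rows with store=ST17, weekday=Tue: max(968, 963) = 968.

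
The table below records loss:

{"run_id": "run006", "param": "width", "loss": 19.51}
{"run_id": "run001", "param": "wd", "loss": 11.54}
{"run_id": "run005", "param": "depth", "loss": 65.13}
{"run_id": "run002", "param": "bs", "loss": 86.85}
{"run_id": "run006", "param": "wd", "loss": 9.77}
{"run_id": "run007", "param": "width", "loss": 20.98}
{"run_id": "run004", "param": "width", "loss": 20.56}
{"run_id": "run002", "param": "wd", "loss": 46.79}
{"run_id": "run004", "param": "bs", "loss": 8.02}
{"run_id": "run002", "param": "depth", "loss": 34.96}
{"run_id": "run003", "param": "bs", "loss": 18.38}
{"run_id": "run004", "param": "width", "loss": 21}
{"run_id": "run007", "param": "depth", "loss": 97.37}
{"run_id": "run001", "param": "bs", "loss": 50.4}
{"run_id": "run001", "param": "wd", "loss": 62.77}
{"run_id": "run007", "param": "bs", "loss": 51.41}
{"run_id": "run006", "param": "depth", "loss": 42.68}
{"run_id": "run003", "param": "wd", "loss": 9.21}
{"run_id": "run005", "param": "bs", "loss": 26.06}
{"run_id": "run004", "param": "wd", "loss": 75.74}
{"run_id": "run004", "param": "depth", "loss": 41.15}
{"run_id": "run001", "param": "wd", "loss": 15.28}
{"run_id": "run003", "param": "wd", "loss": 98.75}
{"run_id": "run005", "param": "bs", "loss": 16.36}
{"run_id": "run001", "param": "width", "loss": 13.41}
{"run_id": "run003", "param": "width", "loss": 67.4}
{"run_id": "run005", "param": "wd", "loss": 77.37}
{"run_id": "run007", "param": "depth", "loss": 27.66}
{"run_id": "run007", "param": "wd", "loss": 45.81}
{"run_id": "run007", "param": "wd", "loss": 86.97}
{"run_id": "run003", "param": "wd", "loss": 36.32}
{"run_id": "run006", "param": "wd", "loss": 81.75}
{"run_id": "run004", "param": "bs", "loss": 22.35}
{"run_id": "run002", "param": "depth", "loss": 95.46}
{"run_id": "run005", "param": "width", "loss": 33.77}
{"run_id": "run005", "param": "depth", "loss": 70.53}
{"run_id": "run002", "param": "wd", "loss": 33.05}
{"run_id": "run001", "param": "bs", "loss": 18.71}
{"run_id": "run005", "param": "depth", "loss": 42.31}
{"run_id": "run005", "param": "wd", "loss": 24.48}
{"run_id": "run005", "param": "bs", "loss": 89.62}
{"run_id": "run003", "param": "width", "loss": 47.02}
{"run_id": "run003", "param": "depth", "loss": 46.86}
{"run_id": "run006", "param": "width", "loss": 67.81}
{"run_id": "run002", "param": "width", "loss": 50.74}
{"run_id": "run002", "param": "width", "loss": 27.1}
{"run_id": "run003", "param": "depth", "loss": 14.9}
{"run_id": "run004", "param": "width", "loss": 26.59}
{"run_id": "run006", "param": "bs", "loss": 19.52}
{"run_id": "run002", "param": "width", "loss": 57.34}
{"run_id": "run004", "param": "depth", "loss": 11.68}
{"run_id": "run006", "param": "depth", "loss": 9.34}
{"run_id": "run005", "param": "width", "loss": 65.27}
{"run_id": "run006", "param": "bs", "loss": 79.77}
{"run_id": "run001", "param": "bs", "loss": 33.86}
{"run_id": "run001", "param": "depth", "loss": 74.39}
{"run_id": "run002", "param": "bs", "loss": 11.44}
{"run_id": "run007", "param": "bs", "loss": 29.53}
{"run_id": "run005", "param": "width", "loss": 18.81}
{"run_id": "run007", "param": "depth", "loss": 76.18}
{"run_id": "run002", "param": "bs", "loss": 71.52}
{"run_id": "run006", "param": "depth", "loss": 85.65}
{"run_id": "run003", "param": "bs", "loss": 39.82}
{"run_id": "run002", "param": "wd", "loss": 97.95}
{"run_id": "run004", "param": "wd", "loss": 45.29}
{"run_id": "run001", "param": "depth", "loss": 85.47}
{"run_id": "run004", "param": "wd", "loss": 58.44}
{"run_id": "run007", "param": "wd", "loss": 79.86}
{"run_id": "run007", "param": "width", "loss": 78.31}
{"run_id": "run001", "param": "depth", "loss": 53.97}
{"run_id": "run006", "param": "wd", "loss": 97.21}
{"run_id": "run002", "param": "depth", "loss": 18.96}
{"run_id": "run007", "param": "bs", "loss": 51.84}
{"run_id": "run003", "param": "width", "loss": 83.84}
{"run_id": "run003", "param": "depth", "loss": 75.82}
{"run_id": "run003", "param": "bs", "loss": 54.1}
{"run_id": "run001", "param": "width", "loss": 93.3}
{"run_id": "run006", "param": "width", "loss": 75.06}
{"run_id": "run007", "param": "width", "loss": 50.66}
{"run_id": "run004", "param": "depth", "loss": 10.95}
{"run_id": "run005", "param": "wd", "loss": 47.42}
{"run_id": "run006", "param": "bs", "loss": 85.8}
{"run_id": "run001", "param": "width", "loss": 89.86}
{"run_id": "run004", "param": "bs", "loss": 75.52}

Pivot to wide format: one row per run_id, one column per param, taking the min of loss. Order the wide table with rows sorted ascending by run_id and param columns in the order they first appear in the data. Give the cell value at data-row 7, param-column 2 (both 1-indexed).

With rows sorted ascending by run_id, row 7 is run_id=run007. param columns in first-appearance order: width, wd, depth, bs; column 2 is wd.
Long rows with run_id=run007, param=wd: min(45.81, 86.97, 79.86) = 45.81.

45.81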